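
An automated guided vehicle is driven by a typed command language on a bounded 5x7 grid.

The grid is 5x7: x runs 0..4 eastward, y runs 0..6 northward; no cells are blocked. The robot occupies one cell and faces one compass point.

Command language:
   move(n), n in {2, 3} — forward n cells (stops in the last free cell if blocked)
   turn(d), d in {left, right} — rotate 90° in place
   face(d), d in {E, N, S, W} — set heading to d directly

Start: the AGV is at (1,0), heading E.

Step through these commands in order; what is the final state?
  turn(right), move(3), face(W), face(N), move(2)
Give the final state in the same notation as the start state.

from: at (1,0), heading E
[1] after turn(right): at (1,0), heading S
[2] after move(3): at (1,0), heading S
[3] after face(W): at (1,0), heading W
[4] after face(N): at (1,0), heading N
[5] after move(2): at (1,2), heading N

at (1,2), heading N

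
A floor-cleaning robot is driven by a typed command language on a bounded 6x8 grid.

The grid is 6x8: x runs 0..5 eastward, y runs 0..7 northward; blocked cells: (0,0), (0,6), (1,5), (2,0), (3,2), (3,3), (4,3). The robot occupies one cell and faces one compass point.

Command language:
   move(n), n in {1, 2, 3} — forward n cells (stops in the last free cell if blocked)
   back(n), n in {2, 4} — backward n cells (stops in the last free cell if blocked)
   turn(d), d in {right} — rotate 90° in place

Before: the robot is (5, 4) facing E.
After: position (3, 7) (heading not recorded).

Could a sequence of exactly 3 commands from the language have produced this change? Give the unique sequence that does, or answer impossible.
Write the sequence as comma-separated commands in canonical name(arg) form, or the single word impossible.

key: back(4) runs into the grid edge before its full distance
start: (5, 4) facing E
1. back(2) → (3, 4) facing E
2. turn(right) → (3, 4) facing S
3. back(4) → (3, 7) facing S
all 216 alternatives checked — unique.

back(2), turn(right), back(4)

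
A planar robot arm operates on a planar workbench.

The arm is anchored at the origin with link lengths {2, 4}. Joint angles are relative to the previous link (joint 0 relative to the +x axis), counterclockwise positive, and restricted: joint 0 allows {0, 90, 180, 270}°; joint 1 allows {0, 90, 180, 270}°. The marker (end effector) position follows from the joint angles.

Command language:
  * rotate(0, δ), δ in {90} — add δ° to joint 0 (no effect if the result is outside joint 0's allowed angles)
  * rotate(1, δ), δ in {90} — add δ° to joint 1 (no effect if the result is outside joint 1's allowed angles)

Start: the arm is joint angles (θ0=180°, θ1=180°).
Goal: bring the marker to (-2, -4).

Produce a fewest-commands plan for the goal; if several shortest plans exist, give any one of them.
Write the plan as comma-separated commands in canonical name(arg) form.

rotate(1, 90), rotate(1, 90), rotate(1, 90)

from: joint angles (θ0=180°, θ1=180°)
step 1 (rotate(1, 90)): joint angles (θ0=180°, θ1=270°)
step 2 (rotate(1, 90)): joint angles (θ0=180°, θ1=0°)
step 3 (rotate(1, 90)): joint angles (θ0=180°, θ1=90°)
shorter routes all fall short; 3 is best.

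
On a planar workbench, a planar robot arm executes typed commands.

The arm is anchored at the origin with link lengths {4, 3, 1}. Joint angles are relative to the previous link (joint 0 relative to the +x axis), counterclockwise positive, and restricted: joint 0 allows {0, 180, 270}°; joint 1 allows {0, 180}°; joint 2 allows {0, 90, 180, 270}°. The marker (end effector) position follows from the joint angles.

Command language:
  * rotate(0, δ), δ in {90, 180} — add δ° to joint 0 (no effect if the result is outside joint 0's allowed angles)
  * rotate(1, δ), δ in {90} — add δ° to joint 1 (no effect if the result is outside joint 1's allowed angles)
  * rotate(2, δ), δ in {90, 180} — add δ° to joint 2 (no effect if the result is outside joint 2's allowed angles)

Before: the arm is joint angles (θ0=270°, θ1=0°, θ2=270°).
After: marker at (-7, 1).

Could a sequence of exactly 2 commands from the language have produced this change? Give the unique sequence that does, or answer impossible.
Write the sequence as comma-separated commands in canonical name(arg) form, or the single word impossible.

key: running rotate(0, 180) before rotate(0, 90) would end elsewhere — order is forced
t0: joint angles (θ0=270°, θ1=0°, θ2=270°)
t=1 rotate(0, 90) ⇒ joint angles (θ0=0°, θ1=0°, θ2=270°)
t=2 rotate(0, 180) ⇒ joint angles (θ0=180°, θ1=0°, θ2=270°)
uniquely the one of 25 2-step routes that fits.

rotate(0, 90), rotate(0, 180)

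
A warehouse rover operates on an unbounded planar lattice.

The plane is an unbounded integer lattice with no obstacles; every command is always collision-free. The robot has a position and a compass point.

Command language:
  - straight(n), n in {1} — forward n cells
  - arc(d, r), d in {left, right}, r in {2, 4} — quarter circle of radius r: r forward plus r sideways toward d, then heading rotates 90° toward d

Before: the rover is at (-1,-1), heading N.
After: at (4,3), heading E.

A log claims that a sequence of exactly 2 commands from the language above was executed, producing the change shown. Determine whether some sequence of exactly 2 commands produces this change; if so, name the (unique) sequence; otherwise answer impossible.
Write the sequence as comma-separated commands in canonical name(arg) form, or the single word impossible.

arc(right, 4), straight(1)

key: order matters: swapping arc(right, 4) and straight(1) lands elsewhere
begin: at (-1,-1), heading N
[1] after arc(right, 4): at (3,3), heading E
[2] after straight(1): at (4,3), heading E
all 25 alternatives checked — unique.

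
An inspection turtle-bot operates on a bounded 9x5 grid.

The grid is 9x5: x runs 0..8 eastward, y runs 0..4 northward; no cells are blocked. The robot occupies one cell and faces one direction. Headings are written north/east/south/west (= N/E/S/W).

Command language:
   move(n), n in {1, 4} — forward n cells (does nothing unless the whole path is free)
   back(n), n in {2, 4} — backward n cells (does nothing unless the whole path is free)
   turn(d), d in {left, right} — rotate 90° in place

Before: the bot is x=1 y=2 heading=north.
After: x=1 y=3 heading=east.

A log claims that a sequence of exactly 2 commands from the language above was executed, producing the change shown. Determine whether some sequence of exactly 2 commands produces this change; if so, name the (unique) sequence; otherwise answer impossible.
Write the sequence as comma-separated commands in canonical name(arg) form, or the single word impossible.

key: cell and facing (now E) both changed — the 2 commands mix motion and turning
from: x=1 y=2 heading=north
step 1 (move(1)): x=1 y=3 heading=north
step 2 (turn(right)): x=1 y=3 heading=east
uniquely the one of 36 2-step routes that fits.

move(1), turn(right)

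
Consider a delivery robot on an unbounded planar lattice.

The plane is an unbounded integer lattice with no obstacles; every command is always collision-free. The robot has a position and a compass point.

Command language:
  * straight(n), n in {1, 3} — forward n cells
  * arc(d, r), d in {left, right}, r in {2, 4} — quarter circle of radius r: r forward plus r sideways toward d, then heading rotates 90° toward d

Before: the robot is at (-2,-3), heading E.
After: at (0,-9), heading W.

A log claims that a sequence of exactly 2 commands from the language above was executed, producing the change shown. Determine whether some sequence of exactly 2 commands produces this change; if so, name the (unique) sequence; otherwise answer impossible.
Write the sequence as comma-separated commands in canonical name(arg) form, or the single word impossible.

arc(right, 4), arc(right, 2)

key: order matters: swapping arc(right, 4) and arc(right, 2) lands elsewhere
from: at (-2,-3), heading E
t=1 arc(right, 4) ⇒ at (2,-7), heading S
t=2 arc(right, 2) ⇒ at (0,-9), heading W
uniquely the one of 36 2-step routes that fits.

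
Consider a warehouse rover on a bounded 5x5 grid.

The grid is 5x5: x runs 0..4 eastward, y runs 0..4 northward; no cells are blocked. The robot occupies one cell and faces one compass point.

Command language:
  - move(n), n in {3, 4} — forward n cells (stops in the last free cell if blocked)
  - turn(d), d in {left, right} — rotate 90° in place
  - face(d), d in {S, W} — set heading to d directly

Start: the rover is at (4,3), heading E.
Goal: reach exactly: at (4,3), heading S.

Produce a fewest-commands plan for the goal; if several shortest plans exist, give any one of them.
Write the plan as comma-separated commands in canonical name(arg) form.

turn(right)

initial: at (4,3), heading E
[1] after turn(right): at (4,3), heading S
minimal: 1 command(s), checked below 1.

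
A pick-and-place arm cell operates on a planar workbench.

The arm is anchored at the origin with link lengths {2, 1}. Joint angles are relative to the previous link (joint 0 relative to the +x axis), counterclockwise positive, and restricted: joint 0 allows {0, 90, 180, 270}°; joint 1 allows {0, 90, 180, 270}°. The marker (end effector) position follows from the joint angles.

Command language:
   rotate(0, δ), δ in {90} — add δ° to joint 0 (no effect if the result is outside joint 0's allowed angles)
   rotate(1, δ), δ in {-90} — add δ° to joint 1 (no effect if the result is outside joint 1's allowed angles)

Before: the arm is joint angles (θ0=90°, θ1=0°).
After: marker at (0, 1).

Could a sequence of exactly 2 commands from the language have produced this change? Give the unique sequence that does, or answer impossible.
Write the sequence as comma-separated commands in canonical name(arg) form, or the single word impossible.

t0: joint angles (θ0=90°, θ1=0°)
step 1 (rotate(1, -90)): joint angles (θ0=90°, θ1=270°)
step 2 (rotate(1, -90)): joint angles (θ0=90°, θ1=180°)
no rival 2-sequence matches.

rotate(1, -90), rotate(1, -90)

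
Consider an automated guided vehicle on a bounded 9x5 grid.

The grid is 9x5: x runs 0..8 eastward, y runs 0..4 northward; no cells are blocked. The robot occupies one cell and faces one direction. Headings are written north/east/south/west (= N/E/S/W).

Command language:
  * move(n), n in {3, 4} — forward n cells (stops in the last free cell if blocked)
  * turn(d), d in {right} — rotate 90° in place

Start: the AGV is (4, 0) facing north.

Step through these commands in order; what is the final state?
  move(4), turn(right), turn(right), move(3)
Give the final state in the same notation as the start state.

initial: (4, 0) facing north
t=1 move(4) ⇒ (4, 4) facing north
t=2 turn(right) ⇒ (4, 4) facing east
t=3 turn(right) ⇒ (4, 4) facing south
t=4 move(3) ⇒ (4, 1) facing south

(4, 1) facing south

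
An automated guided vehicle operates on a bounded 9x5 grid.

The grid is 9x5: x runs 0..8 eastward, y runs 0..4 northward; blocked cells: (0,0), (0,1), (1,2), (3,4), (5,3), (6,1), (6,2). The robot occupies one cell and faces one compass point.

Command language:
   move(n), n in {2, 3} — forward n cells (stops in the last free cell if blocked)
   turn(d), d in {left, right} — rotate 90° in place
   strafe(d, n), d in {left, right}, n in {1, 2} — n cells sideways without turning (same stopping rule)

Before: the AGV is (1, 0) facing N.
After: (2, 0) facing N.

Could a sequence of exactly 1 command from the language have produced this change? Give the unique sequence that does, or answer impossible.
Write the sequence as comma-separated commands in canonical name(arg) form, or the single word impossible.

key: still facing N — the one step turns nothing
initial: (1, 0) facing N
step 1 (strafe(right, 1)): (2, 0) facing N
all 8 alternatives checked — unique.

strafe(right, 1)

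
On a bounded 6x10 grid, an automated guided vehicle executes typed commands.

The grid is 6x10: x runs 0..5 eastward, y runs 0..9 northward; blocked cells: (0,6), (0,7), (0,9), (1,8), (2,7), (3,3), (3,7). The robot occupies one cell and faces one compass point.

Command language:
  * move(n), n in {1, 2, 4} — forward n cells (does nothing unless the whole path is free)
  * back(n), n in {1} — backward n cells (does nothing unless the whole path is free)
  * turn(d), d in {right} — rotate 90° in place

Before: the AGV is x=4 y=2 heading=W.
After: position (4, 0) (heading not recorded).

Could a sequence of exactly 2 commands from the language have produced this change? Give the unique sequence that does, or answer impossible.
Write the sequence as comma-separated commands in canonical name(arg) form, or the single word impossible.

checked all 2-command options: none fits.

impossible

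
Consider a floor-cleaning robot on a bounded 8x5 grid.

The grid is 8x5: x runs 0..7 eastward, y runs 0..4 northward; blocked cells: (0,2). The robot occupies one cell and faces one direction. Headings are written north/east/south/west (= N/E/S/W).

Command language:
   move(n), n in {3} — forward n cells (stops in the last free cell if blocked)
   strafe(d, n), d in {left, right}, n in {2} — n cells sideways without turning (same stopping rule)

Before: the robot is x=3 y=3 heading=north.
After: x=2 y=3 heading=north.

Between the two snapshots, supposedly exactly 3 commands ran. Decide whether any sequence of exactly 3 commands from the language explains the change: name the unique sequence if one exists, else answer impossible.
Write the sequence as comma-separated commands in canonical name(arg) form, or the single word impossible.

key: still facing N at the end — nothing in the sequence rotates
initial: x=3 y=3 heading=north
1. strafe(left, 2) → x=1 y=3 heading=north
2. strafe(left, 2) → x=0 y=3 heading=north
3. strafe(right, 2) → x=2 y=3 heading=north
uniquely the one of 27 3-step routes that fits.

strafe(left, 2), strafe(left, 2), strafe(right, 2)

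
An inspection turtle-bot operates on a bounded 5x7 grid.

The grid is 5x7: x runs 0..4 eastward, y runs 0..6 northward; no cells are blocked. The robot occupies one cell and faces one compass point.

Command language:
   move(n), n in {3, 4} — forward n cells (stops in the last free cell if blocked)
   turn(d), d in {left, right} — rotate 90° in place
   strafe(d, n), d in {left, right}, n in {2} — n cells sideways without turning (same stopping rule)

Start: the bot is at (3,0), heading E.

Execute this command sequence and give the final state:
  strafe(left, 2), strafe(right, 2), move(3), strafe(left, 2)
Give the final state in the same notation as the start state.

t0: at (3,0), heading E
1. strafe(left, 2) → at (3,2), heading E
2. strafe(right, 2) → at (3,0), heading E
3. move(3) → at (4,0), heading E
4. strafe(left, 2) → at (4,2), heading E

at (4,2), heading E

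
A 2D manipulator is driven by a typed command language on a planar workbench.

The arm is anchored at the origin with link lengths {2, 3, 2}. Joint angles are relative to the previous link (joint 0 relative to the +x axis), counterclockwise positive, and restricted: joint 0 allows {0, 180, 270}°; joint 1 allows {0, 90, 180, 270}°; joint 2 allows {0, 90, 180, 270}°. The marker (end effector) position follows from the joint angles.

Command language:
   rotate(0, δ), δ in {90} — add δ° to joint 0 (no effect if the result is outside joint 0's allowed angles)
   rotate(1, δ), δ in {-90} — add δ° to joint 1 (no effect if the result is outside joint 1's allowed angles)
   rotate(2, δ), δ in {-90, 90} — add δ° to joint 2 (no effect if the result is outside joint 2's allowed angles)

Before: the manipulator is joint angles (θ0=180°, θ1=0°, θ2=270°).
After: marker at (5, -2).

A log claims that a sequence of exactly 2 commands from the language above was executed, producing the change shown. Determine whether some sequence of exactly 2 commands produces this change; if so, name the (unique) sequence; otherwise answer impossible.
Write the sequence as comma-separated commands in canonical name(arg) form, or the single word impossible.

rotate(0, 90), rotate(0, 90)

begin: joint angles (θ0=180°, θ1=0°, θ2=270°)
step 1 (rotate(0, 90)): joint angles (θ0=270°, θ1=0°, θ2=270°)
step 2 (rotate(0, 90)): joint angles (θ0=0°, θ1=0°, θ2=270°)
no other 2-command option fits: unique.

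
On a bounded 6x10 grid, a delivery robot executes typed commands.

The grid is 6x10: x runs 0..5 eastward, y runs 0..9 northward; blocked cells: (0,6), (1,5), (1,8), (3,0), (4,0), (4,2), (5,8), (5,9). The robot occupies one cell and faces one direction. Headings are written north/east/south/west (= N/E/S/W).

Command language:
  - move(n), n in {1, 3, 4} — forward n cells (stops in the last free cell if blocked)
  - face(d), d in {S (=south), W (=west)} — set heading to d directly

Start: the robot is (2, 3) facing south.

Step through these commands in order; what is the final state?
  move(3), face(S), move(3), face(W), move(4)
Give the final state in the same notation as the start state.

initial: (2, 3) facing south
t=1 move(3) ⇒ (2, 0) facing south
t=2 face(S) ⇒ (2, 0) facing south
t=3 move(3) ⇒ (2, 0) facing south
t=4 face(W) ⇒ (2, 0) facing west
t=5 move(4) ⇒ (0, 0) facing west

(0, 0) facing west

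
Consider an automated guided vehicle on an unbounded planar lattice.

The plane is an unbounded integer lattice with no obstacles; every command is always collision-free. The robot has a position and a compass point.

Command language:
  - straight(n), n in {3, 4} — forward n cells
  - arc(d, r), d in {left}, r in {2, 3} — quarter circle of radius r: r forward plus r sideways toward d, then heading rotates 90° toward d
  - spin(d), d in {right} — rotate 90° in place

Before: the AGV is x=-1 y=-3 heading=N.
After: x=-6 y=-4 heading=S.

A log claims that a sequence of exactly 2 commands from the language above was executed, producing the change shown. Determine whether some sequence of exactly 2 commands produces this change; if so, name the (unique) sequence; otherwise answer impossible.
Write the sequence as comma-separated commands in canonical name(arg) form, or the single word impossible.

key: cell and facing (now S) both changed — the 2 commands mix motion and turning
initial: x=-1 y=-3 heading=N
1. arc(left, 2) → x=-3 y=-1 heading=W
2. arc(left, 3) → x=-6 y=-4 heading=S
all 25 alternatives checked — unique.

arc(left, 2), arc(left, 3)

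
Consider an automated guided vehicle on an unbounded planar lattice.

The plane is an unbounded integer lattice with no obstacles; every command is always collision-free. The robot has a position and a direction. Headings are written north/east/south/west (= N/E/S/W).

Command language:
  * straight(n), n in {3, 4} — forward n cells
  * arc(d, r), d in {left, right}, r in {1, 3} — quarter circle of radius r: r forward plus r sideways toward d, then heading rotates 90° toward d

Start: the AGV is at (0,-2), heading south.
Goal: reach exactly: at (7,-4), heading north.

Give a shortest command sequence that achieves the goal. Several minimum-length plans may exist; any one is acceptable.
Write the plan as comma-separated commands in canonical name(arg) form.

arc(left, 3), straight(3), arc(left, 1)

begin: at (0,-2), heading south
step 1 (arc(left, 3)): at (3,-5), heading east
step 2 (straight(3)): at (6,-5), heading east
step 3 (arc(left, 1)): at (7,-4), heading north
minimal: 3 command(s), checked below 3.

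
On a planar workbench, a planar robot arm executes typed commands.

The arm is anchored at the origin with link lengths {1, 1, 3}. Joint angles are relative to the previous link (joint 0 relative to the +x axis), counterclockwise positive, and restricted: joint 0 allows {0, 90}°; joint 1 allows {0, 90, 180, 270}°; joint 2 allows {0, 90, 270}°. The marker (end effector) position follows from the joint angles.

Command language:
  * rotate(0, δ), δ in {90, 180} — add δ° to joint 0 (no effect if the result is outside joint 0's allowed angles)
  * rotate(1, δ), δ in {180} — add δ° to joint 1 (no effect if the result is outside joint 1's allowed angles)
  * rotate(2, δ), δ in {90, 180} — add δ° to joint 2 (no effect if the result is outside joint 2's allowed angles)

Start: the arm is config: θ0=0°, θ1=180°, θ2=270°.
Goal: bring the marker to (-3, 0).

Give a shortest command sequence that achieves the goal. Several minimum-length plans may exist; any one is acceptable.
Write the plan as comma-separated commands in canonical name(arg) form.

rotate(0, 90)

initial: config: θ0=0°, θ1=180°, θ2=270°
step 1 (rotate(0, 90)): config: θ0=90°, θ1=180°, θ2=270°
no 0-step plan works, so 1 is optimal.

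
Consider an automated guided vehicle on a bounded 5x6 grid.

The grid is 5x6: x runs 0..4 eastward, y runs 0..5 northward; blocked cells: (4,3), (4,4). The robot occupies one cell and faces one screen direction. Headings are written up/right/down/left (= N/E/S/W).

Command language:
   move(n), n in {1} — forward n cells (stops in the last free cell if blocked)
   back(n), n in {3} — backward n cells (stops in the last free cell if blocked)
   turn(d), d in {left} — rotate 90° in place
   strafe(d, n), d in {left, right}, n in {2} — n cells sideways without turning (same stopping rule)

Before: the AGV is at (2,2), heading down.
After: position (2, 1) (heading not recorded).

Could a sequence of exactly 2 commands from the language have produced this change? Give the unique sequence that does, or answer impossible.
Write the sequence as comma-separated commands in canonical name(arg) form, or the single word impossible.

key: order matters: swapping move(1) and turn(left) lands elsewhere
initial: at (2,2), heading down
[1] after move(1): at (2,1), heading down
[2] after turn(left): at (2,1), heading right
uniquely the one of 25 2-step routes that fits.

move(1), turn(left)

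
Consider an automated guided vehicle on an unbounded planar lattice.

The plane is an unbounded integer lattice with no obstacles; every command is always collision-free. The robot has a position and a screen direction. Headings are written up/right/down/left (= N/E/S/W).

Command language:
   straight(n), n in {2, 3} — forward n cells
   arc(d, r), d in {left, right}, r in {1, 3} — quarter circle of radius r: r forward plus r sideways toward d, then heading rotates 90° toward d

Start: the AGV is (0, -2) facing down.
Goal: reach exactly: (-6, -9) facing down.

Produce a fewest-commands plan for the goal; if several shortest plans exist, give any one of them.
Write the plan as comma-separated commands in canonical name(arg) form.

arc(right, 3), straight(2), arc(left, 1), straight(3)

begin: (0, -2) facing down
step 1 (arc(right, 3)): (-3, -5) facing left
step 2 (straight(2)): (-5, -5) facing left
step 3 (arc(left, 1)): (-6, -6) facing down
step 4 (straight(3)): (-6, -9) facing down
nothing shorter than 4 reaches the goal.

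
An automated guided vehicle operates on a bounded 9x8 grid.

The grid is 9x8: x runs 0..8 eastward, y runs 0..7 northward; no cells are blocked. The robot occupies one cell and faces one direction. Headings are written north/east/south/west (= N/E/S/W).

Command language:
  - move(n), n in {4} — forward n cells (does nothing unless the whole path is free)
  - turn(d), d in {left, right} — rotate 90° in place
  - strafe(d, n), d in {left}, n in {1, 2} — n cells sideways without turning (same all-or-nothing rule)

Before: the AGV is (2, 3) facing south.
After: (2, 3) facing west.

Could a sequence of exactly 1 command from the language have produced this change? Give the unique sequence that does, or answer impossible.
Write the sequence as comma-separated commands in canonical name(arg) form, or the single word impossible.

key: (2,3) unchanged — the single command moves nothing
initial: (2, 3) facing south
1. turn(right) → (2, 3) facing west
all 5 alternatives checked — unique.

turn(right)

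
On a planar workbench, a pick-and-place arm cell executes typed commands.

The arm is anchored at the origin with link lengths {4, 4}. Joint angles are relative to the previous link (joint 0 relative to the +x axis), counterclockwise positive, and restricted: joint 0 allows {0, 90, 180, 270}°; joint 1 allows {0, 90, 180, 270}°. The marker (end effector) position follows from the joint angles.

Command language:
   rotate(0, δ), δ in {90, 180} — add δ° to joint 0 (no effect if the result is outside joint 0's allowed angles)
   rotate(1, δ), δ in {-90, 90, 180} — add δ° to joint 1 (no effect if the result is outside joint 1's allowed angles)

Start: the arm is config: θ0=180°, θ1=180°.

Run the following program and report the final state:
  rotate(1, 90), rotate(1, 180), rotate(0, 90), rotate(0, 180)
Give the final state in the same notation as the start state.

config: θ0=90°, θ1=90°

start: config: θ0=180°, θ1=180°
t=1 rotate(1, 90) ⇒ config: θ0=180°, θ1=270°
t=2 rotate(1, 180) ⇒ config: θ0=180°, θ1=90°
t=3 rotate(0, 90) ⇒ config: θ0=270°, θ1=90°
t=4 rotate(0, 180) ⇒ config: θ0=90°, θ1=90°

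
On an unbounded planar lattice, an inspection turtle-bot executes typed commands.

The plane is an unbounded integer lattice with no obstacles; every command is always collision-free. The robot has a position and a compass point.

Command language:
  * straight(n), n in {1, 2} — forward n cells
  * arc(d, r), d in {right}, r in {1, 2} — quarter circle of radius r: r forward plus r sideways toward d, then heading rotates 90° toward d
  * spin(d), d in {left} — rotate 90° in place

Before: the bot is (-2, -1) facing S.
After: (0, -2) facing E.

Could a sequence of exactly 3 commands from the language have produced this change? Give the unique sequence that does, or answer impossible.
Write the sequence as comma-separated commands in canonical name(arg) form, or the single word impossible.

key: cell and facing (now E) both changed — the 3 commands mix motion and turning
start: (-2, -1) facing S
step 1 (straight(1)): (-2, -2) facing S
step 2 (spin(left)): (-2, -2) facing E
step 3 (straight(2)): (0, -2) facing E
no rival 3-sequence matches.

straight(1), spin(left), straight(2)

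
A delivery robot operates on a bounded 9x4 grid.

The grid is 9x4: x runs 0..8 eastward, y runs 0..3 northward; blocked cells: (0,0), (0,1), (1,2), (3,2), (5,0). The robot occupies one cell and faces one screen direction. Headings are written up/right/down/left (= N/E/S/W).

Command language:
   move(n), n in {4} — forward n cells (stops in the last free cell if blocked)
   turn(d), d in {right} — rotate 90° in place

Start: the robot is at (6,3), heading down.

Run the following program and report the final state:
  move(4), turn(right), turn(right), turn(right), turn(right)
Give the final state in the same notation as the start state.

at (6,0), heading down

begin: at (6,3), heading down
step 1 (move(4)): at (6,0), heading down
step 2 (turn(right)): at (6,0), heading left
step 3 (turn(right)): at (6,0), heading up
step 4 (turn(right)): at (6,0), heading right
step 5 (turn(right)): at (6,0), heading down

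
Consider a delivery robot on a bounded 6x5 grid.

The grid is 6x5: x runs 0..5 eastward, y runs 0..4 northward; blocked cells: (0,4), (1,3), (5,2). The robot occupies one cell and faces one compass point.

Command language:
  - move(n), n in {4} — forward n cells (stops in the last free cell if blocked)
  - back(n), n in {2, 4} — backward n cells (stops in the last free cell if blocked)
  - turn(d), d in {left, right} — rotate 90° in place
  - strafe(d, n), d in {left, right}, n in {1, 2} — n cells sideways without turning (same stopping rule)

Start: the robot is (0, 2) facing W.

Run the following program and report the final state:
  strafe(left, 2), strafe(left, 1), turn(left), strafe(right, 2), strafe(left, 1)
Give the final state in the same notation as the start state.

start: (0, 2) facing W
step 1 (strafe(left, 2)): (0, 0) facing W
step 2 (strafe(left, 1)): (0, 0) facing W
step 3 (turn(left)): (0, 0) facing S
step 4 (strafe(right, 2)): (0, 0) facing S
step 5 (strafe(left, 1)): (1, 0) facing S

(1, 0) facing S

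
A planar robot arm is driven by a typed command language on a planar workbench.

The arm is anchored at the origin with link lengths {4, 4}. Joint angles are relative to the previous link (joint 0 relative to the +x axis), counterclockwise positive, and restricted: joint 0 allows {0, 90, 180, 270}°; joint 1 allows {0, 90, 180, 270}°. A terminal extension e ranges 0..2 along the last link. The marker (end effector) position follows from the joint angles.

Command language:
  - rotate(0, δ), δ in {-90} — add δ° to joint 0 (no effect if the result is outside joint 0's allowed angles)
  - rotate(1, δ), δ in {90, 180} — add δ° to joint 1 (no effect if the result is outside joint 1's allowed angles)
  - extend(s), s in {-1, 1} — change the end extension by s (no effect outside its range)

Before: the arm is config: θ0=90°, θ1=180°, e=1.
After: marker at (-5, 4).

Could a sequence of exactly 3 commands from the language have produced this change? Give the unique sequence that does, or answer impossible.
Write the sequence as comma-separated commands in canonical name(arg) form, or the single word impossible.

t0: config: θ0=90°, θ1=180°, e=1
t=1 rotate(1, 90) ⇒ config: θ0=90°, θ1=270°, e=1
t=2 rotate(1, 90) ⇒ config: θ0=90°, θ1=0°, e=1
t=3 rotate(1, 90) ⇒ config: θ0=90°, θ1=90°, e=1
uniquely the one of 125 3-step routes that fits.

rotate(1, 90), rotate(1, 90), rotate(1, 90)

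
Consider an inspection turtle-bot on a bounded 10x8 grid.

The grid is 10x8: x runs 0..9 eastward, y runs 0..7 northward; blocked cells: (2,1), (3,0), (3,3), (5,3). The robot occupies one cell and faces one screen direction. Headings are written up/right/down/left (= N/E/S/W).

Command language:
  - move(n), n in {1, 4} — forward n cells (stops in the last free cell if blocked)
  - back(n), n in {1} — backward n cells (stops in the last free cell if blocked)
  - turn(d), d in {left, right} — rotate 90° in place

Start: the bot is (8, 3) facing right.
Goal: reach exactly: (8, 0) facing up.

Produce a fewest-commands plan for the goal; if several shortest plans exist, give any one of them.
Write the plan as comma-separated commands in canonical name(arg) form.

t0: (8, 3) facing right
[1] after turn(right): (8, 3) facing down
[2] after move(4): (8, 0) facing down
[3] after turn(right): (8, 0) facing left
[4] after turn(right): (8, 0) facing up
shorter routes all fall short; 4 is best.

turn(right), move(4), turn(right), turn(right)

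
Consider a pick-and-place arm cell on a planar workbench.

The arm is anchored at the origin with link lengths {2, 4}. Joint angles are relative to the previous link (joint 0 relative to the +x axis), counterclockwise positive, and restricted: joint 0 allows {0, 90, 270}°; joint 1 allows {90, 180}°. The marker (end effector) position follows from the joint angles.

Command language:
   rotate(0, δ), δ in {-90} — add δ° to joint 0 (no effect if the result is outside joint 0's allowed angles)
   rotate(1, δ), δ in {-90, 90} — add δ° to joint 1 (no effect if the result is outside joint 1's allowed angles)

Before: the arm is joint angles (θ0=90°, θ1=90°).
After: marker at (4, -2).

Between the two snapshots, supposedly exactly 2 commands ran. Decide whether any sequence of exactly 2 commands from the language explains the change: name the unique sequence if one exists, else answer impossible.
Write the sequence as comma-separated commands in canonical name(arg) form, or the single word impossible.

rotate(0, -90), rotate(0, -90)

from: joint angles (θ0=90°, θ1=90°)
[1] after rotate(0, -90): joint angles (θ0=0°, θ1=90°)
[2] after rotate(0, -90): joint angles (θ0=270°, θ1=90°)
uniquely the one of 9 2-step routes that fits.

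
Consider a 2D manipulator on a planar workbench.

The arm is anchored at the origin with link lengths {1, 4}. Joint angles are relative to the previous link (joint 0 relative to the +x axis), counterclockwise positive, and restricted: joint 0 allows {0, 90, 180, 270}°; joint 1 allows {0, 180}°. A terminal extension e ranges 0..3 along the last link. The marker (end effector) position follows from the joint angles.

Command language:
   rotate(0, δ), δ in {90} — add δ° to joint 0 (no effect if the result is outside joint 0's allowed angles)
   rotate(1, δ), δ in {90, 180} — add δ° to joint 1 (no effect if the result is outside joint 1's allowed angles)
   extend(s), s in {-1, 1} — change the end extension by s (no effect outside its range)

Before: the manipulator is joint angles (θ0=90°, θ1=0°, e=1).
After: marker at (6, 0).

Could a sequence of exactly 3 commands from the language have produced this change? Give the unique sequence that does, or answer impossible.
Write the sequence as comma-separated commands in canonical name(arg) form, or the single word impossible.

from: joint angles (θ0=90°, θ1=0°, e=1)
[1] after rotate(0, 90): joint angles (θ0=180°, θ1=0°, e=1)
[2] after rotate(0, 90): joint angles (θ0=270°, θ1=0°, e=1)
[3] after rotate(0, 90): joint angles (θ0=0°, θ1=0°, e=1)
no other 3-command option fits: unique.

rotate(0, 90), rotate(0, 90), rotate(0, 90)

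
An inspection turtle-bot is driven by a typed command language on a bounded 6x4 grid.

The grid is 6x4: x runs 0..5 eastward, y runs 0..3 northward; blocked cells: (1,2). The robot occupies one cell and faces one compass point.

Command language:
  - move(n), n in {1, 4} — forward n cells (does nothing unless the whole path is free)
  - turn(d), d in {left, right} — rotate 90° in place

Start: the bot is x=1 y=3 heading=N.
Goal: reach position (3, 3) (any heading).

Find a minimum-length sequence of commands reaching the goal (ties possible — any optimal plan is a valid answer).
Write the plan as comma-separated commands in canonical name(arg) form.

turn(right), move(1), move(1)

start: x=1 y=3 heading=N
step 1 (turn(right)): x=1 y=3 heading=E
step 2 (move(1)): x=2 y=3 heading=E
step 3 (move(1)): x=3 y=3 heading=E
minimal: 3 command(s), checked below 3.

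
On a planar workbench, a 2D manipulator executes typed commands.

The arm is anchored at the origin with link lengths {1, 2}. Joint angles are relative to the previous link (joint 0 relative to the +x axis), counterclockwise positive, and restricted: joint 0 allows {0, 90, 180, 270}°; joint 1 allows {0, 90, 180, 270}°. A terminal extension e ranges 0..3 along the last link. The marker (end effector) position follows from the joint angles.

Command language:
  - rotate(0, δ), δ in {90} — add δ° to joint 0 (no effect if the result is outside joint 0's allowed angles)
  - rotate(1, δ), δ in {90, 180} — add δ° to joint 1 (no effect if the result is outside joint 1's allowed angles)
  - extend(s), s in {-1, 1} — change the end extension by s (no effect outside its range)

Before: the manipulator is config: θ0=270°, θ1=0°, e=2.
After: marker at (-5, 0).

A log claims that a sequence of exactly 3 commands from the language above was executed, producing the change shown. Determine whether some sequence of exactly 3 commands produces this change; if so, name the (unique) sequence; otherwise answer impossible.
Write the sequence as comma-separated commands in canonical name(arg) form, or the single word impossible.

begin: config: θ0=270°, θ1=0°, e=2
[1] after rotate(0, 90): config: θ0=0°, θ1=0°, e=2
[2] after rotate(0, 90): config: θ0=90°, θ1=0°, e=2
[3] after rotate(0, 90): config: θ0=180°, θ1=0°, e=2
uniquely the one of 125 3-step routes that fits.

rotate(0, 90), rotate(0, 90), rotate(0, 90)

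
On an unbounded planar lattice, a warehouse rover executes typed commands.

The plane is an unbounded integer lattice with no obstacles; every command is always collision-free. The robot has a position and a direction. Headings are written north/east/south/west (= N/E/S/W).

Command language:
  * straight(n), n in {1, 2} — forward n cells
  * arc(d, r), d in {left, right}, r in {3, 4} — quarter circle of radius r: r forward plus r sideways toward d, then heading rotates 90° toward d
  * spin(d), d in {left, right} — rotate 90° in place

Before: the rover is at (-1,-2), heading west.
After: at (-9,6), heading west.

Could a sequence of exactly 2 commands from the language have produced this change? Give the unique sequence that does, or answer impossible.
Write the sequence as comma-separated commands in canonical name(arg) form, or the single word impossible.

key: heading stays W — rotations cancel among the 2 commands
from: at (-1,-2), heading west
1. arc(right, 4) → at (-5,2), heading north
2. arc(left, 4) → at (-9,6), heading west
no rival 2-sequence matches.

arc(right, 4), arc(left, 4)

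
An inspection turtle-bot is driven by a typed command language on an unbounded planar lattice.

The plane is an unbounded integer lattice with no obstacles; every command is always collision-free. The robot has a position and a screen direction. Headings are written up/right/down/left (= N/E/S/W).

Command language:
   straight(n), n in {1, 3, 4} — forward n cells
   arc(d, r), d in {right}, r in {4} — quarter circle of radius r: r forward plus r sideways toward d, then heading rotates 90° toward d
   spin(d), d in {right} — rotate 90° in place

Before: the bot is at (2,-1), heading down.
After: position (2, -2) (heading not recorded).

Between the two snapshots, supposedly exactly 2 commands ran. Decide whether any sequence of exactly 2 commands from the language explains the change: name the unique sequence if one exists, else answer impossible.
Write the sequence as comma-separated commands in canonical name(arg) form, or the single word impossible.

straight(1), spin(right)

key: order matters: swapping straight(1) and spin(right) lands elsewhere
begin: at (2,-1), heading down
t=1 straight(1) ⇒ at (2,-2), heading down
t=2 spin(right) ⇒ at (2,-2), heading left
uniquely the one of 25 2-step routes that fits.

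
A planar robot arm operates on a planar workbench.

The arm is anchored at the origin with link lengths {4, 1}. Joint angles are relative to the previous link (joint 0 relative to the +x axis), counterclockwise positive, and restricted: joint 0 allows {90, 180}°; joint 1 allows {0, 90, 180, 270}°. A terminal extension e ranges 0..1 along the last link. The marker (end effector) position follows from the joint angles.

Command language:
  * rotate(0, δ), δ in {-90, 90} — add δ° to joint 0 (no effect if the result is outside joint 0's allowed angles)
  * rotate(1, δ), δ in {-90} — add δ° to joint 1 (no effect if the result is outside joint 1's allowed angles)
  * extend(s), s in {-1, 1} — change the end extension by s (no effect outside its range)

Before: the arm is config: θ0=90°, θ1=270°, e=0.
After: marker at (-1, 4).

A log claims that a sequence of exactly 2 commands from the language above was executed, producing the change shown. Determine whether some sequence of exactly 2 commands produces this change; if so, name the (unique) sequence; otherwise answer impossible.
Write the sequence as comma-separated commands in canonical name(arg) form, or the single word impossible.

rotate(1, -90), rotate(1, -90)

initial: config: θ0=90°, θ1=270°, e=0
1. rotate(1, -90) → config: θ0=90°, θ1=180°, e=0
2. rotate(1, -90) → config: θ0=90°, θ1=90°, e=0
no rival 2-sequence matches.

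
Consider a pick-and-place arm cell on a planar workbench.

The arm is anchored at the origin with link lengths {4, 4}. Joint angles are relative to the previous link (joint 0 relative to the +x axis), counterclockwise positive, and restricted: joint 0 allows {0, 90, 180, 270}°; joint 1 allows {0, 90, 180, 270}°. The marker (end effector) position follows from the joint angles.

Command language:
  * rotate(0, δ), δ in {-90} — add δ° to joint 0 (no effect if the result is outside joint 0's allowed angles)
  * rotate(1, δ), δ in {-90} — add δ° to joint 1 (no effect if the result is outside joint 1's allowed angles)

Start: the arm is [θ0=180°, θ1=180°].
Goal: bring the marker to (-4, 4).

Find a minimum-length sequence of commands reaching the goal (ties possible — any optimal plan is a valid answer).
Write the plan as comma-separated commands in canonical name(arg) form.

begin: [θ0=180°, θ1=180°]
step 1 (rotate(1, -90)): [θ0=180°, θ1=90°]
step 2 (rotate(0, -90)): [θ0=90°, θ1=90°]
nothing shorter than 2 reaches the goal.

rotate(1, -90), rotate(0, -90)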